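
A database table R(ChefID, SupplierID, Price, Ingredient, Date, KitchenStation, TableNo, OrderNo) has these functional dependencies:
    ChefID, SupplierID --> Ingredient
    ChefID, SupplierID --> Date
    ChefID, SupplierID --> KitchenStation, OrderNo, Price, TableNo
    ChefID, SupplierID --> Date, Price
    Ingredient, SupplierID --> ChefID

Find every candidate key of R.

{ChefID, SupplierID}, {Ingredient, SupplierID}

No FD produces {SupplierID}, so it must be in every candidate key.
{ChefID, SupplierID} is a candidate key since {ChefID, SupplierID}⁺ = {ChefID, Date, Ingredient, KitchenStation, OrderNo, Price, SupplierID, TableNo} covers every attribute.
{Ingredient, SupplierID} is a candidate key since {Ingredient, SupplierID}⁺ = {ChefID, Date, Ingredient, KitchenStation, OrderNo, Price, SupplierID, TableNo} covers every attribute.
These are minimal and exhaustive — every other superkey contains one of them.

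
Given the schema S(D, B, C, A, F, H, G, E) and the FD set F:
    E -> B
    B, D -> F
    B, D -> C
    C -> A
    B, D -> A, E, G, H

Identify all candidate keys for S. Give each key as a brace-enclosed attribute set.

Attributes never on any right-hand side: {D} — every candidate key must contain it.
{B, D}⁺ = {A, B, C, D, E, F, G, H}, which is every attribute, so {B, D} is a candidate key.
{D, E}⁺ = {A, B, C, D, E, F, G, H}, which is every attribute, so {D, E} is a candidate key.
These are minimal and exhaustive — every other superkey contains one of them.

{B, D}, {D, E}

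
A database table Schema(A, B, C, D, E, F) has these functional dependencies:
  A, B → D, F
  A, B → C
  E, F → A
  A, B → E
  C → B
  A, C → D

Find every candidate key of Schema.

Closure of {A, B} is {A, B, C, D, E, F}, the whole schema; {A, B} is a candidate key.
Closure of {A, C} is {A, B, C, D, E, F}, the whole schema; {A, C} is a candidate key.
Closure of {B, E, F} is {A, B, C, D, E, F}, the whole schema; {B, E, F} is a candidate key.
Closure of {C, E, F} is {A, B, C, D, E, F}, the whole schema; {C, E, F} is a candidate key.
These are minimal and exhaustive — every other superkey contains one of them.

{A, B}, {A, C}, {B, E, F}, {C, E, F}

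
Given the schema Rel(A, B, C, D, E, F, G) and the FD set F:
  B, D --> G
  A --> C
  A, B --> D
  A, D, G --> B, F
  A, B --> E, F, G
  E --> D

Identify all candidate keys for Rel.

{A, B}, {A, D, G}, {A, E, G}

No FD produces {A}, so it must be in every candidate key.
{A, B}⁺ = {A, B, C, D, E, F, G} — all of the relation — so {A, B} is a candidate key.
{A, D, G}⁺ = {A, B, C, D, E, F, G} — all of the relation — so {A, D, G} is a candidate key.
{A, E, G}⁺ = {A, B, C, D, E, F, G} — all of the relation — so {A, E, G} is a candidate key.
Any other superkey properly contains one of these, so there are no further candidate keys.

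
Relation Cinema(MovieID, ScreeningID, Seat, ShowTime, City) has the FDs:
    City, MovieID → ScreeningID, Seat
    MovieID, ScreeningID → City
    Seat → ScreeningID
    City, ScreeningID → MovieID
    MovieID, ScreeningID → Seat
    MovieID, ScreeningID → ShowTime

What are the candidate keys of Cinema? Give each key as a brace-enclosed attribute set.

{City, MovieID}⁺ = {City, MovieID, ScreeningID, Seat, ShowTime} — all of the relation — so {City, MovieID} is a candidate key.
{City, ScreeningID}⁺ = {City, MovieID, ScreeningID, Seat, ShowTime} — all of the relation — so {City, ScreeningID} is a candidate key.
{City, Seat}⁺ = {City, MovieID, ScreeningID, Seat, ShowTime} — all of the relation — so {City, Seat} is a candidate key.
{MovieID, ScreeningID}⁺ = {City, MovieID, ScreeningID, Seat, ShowTime} — all of the relation — so {MovieID, ScreeningID} is a candidate key.
{MovieID, Seat}⁺ = {City, MovieID, ScreeningID, Seat, ShowTime} — all of the relation — so {MovieID, Seat} is a candidate key.
These are minimal and exhaustive — every other superkey contains one of them.

{City, MovieID}, {City, ScreeningID}, {City, Seat}, {MovieID, ScreeningID}, {MovieID, Seat}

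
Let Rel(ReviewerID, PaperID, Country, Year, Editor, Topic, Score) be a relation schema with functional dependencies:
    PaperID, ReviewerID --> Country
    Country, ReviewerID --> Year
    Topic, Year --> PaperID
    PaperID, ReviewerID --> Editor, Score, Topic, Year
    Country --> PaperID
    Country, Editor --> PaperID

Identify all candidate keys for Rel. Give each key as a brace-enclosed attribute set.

No FD produces {ReviewerID}, so it must be in every candidate key.
Closure of {Country, ReviewerID} is {Country, Editor, PaperID, ReviewerID, Score, Topic, Year}, the whole schema; {Country, ReviewerID} is a candidate key.
Closure of {PaperID, ReviewerID} is {Country, Editor, PaperID, ReviewerID, Score, Topic, Year}, the whole schema; {PaperID, ReviewerID} is a candidate key.
Closure of {ReviewerID, Topic, Year} is {Country, Editor, PaperID, ReviewerID, Score, Topic, Year}, the whole schema; {ReviewerID, Topic, Year} is a candidate key.
Any other superkey properly contains one of these, so there are no further candidate keys.

{Country, ReviewerID}, {PaperID, ReviewerID}, {ReviewerID, Topic, Year}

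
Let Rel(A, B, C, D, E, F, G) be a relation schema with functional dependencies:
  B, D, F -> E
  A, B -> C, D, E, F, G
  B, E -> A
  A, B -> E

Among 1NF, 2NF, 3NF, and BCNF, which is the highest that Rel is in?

BCNF

Candidate keys: {A, B}, {B, D, F}, {B, E}. Prime attributes: {A, B, D, E, F}.
Every FD has a superkey on the left, so the relation is in BCNF.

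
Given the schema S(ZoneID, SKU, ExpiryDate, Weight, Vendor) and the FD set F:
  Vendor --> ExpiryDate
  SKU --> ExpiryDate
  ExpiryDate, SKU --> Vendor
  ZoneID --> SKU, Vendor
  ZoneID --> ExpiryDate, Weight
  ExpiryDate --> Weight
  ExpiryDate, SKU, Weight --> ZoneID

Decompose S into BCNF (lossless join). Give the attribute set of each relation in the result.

Candidate keys of the original relation: {SKU}, {ZoneID}.
Within {ExpiryDate, SKU, Vendor, Weight, ZoneID}: {Vendor}⁺ ∩ {ExpiryDate, SKU, Vendor, Weight, ZoneID} = {ExpiryDate, Vendor, Weight}, not the whole set, so Vendor --> ExpiryDate, Weight violates BCNF; decompose into {ExpiryDate, Vendor, Weight} and {SKU, Vendor, ZoneID}.
Within {ExpiryDate, Vendor, Weight}: {ExpiryDate}⁺ ∩ {ExpiryDate, Vendor, Weight} = {ExpiryDate, Weight}, not the whole set, so ExpiryDate --> Weight violates BCNF; decompose into {ExpiryDate, Weight} and {ExpiryDate, Vendor}.
{ExpiryDate, Weight} has no BCNF violation.
{ExpiryDate, Vendor} has no BCNF violation.
{SKU, Vendor, ZoneID} has no BCNF violation.

{ExpiryDate, Vendor}; {ExpiryDate, Weight}; {SKU, Vendor, ZoneID}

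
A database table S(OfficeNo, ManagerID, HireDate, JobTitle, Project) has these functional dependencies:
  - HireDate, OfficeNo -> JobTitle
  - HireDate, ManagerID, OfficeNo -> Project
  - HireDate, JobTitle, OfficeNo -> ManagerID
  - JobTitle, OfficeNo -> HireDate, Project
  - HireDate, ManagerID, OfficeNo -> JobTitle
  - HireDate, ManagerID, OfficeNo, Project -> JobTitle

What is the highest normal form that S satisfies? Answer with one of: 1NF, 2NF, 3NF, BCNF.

BCNF

Candidate keys: {HireDate, OfficeNo}, {JobTitle, OfficeNo}. Prime attributes: {HireDate, JobTitle, OfficeNo}.
The left-hand side of every FD is a superkey, so BCNF is satisfied.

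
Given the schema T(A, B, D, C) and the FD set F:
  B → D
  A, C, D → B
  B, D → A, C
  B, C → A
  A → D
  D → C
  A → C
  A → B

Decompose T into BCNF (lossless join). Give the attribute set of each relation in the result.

Candidate keys of the original relation: {A}, {B}.
{A, B, C, D}: {D} determines {C, D} here but is not a superkey — split on D → C, giving {C, D} and {A, B, D}.
{C, D} is in BCNF.
{A, B, D} is in BCNF.

{A, B, D}; {C, D}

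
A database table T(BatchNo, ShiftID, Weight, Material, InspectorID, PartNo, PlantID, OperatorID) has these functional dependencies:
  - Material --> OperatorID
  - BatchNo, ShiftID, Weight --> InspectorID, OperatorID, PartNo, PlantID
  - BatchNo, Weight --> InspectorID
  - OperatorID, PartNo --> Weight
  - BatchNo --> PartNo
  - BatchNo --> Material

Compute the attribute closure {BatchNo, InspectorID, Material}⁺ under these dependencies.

{BatchNo, InspectorID, Material, OperatorID, PartNo, Weight}

Start with {BatchNo, InspectorID, Material}.
Material --> OperatorID applies; add {OperatorID} → now {BatchNo, InspectorID, Material, OperatorID}.
BatchNo --> PartNo applies; add {PartNo} → now {BatchNo, InspectorID, Material, OperatorID, PartNo}.
OperatorID, PartNo --> Weight applies; add {Weight} → now {BatchNo, InspectorID, Material, OperatorID, PartNo, Weight}.
No further FD applies.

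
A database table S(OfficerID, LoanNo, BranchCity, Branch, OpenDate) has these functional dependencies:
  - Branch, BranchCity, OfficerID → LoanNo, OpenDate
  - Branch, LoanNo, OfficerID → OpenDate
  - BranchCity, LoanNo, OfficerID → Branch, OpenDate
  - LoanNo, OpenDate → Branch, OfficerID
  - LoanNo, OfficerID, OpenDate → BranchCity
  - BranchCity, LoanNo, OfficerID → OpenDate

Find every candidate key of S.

{LoanNo, OpenDate}⁺ = {Branch, BranchCity, LoanNo, OfficerID, OpenDate} — all of the relation — so {LoanNo, OpenDate} is a candidate key.
{Branch, BranchCity, OfficerID}⁺ = {Branch, BranchCity, LoanNo, OfficerID, OpenDate} — all of the relation — so {Branch, BranchCity, OfficerID} is a candidate key.
{Branch, LoanNo, OfficerID}⁺ = {Branch, BranchCity, LoanNo, OfficerID, OpenDate} — all of the relation — so {Branch, LoanNo, OfficerID} is a candidate key.
{BranchCity, LoanNo, OfficerID}⁺ = {Branch, BranchCity, LoanNo, OfficerID, OpenDate} — all of the relation — so {BranchCity, LoanNo, OfficerID} is a candidate key.
No proper subset of any of these is a key, and no other minimal superkey exists.

{Branch, BranchCity, OfficerID}, {Branch, LoanNo, OfficerID}, {BranchCity, LoanNo, OfficerID}, {LoanNo, OpenDate}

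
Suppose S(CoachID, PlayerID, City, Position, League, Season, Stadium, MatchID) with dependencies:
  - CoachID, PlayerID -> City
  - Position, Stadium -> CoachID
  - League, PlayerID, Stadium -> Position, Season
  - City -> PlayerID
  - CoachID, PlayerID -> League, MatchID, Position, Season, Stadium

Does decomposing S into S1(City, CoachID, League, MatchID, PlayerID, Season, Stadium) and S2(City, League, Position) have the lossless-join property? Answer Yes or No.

Common attributes: {City, League}; their closure is {City, League, PlayerID}.
S1 ⊄ {City, League, PlayerID} and S2 ⊄ {City, League, PlayerID}, so the split is lossy.

No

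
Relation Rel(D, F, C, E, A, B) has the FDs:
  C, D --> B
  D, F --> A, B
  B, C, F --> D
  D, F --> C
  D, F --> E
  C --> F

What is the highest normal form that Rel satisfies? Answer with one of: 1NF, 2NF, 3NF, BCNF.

3NF

Candidate keys: {B, C}, {C, D}, {D, F}. Prime attributes: {B, C, D, F}.
C --> F breaks BCNF: {C}⁺ = {C, F}, so {C} is not a superkey.
Its right-hand attributes {F} are all prime, as are those of every other non-superkey FD — the relation is in 3NF.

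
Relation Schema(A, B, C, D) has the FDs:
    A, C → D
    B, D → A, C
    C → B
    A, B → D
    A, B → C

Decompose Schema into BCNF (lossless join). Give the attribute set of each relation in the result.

{A, C, D}; {B, C}

Candidate keys of the original relation: {A, B}, {A, C}, {B, D}, {C, D}.
In {A, B, C, D}, {C} is not a superkey ({C}⁺ restricted to this set is {B, C}), so split on C → B into {B, C} and {A, C, D}.
{B, C}: every determinant is a superkey — BCNF.
{A, C, D}: every determinant is a superkey — BCNF.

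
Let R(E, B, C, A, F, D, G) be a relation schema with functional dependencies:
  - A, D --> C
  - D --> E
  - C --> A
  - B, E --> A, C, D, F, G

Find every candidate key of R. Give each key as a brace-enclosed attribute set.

Attributes never on any right-hand side: {B} — every candidate key must contain it.
Closure of {B, D} is {A, B, C, D, E, F, G}, the whole schema; {B, D} is a candidate key.
Closure of {B, E} is {A, B, C, D, E, F, G}, the whole schema; {B, E} is a candidate key.
These are minimal and exhaustive — every other superkey contains one of them.

{B, D}, {B, E}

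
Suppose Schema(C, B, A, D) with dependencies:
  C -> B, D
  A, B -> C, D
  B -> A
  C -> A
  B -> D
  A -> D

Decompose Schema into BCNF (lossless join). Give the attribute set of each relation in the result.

Candidate keys of the original relation: {B}, {C}.
{A, B, C, D}: {A} determines {A, D} here but is not a superkey — split on A -> D, giving {A, D} and {A, B, C}.
{A, D}: every determinant is a superkey — BCNF.
{A, B, C}: every determinant is a superkey — BCNF.

{A, B, C}; {A, D}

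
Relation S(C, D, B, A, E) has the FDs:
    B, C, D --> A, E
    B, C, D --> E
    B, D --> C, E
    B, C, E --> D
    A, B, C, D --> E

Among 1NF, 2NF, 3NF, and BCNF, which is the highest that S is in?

Candidate keys: {B, C, E}, {B, D}. Prime attributes: {B, C, D, E}.
The left-hand side of every FD is a superkey, so BCNF is satisfied.

BCNF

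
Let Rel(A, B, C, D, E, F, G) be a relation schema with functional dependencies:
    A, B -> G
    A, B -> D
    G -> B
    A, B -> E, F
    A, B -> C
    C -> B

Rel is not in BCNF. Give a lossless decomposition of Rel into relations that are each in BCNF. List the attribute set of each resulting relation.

Candidate keys of the original relation: {A, B}, {A, C}, {A, G}.
In {A, B, C, D, E, F, G}, {G} is not a superkey ({G}⁺ restricted to this set is {B, G}), so split on G -> B into {B, G} and {A, C, D, E, F, G}.
{B, G} has no BCNF violation.
{A, C, D, E, F, G} has no BCNF violation.

{A, C, D, E, F, G}; {B, G}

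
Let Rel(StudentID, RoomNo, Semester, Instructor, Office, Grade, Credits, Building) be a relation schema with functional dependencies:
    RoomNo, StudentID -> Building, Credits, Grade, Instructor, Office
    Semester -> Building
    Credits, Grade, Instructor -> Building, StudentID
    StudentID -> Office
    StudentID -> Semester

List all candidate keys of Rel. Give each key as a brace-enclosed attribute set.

{RoomNo} never appears on the right of any FD, so every key must include it.
{RoomNo, StudentID} is a candidate key since {RoomNo, StudentID}⁺ = {Building, Credits, Grade, Instructor, Office, RoomNo, Semester, StudentID} covers every attribute.
{Credits, Grade, Instructor, RoomNo} is a candidate key since {Credits, Grade, Instructor, RoomNo}⁺ = {Building, Credits, Grade, Instructor, Office, RoomNo, Semester, StudentID} covers every attribute.
These are minimal and exhaustive — every other superkey contains one of them.

{Credits, Grade, Instructor, RoomNo}, {RoomNo, StudentID}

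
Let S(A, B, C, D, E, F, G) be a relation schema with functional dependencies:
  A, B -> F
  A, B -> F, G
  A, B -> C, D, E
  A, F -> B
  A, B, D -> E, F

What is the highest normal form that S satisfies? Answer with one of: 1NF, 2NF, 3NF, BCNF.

Candidate keys: {A, B}, {A, F}. Prime attributes: {A, B, F}.
The left-hand side of every FD is a superkey, so BCNF is satisfied.

BCNF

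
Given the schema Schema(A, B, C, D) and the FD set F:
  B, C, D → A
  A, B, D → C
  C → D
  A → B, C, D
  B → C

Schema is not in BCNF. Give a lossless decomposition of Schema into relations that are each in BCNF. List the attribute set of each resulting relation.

{A, B, C}; {C, D}

Candidate keys of the original relation: {A}, {B}.
{A, B, C, D}: {C} determines {C, D} here but is not a superkey — split on C → D, giving {C, D} and {A, B, C}.
{C, D} has no BCNF violation.
{A, B, C} has no BCNF violation.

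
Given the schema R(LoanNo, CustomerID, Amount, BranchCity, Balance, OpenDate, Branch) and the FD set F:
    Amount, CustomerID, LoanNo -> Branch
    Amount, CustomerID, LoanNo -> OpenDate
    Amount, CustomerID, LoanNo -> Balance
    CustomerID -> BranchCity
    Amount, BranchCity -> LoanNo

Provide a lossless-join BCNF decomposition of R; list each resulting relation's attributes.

Candidate key of the original relation: {Amount, CustomerID}.
Within {Amount, Balance, Branch, BranchCity, CustomerID, LoanNo, OpenDate}: {CustomerID}⁺ ∩ {Amount, Balance, Branch, BranchCity, CustomerID, LoanNo, OpenDate} = {BranchCity, CustomerID}, not the whole set, so CustomerID -> BranchCity violates BCNF; decompose into {BranchCity, CustomerID} and {Amount, Balance, Branch, CustomerID, LoanNo, OpenDate}.
{BranchCity, CustomerID}: every determinant is a superkey — BCNF.
{Amount, Balance, Branch, CustomerID, LoanNo, OpenDate}: every determinant is a superkey — BCNF.

{Amount, Balance, Branch, CustomerID, LoanNo, OpenDate}; {BranchCity, CustomerID}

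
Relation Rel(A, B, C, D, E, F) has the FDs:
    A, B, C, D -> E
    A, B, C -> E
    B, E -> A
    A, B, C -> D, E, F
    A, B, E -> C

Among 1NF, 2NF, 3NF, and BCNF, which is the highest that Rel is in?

BCNF

Candidate keys: {A, B, C}, {B, E}. Prime attributes: {A, B, C, E}.
Every FD has a superkey on the left, so the relation is in BCNF.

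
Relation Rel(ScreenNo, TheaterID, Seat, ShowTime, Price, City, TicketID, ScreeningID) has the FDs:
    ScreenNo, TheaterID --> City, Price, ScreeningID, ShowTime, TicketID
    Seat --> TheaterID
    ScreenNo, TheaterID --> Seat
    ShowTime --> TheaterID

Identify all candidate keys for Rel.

{ScreenNo} never appears on the right of any FD, so every key must include it.
{ScreenNo, Seat}⁺ = {City, Price, ScreenNo, ScreeningID, Seat, ShowTime, TheaterID, TicketID}, which is every attribute, so {ScreenNo, Seat} is a candidate key.
{ScreenNo, ShowTime}⁺ = {City, Price, ScreenNo, ScreeningID, Seat, ShowTime, TheaterID, TicketID}, which is every attribute, so {ScreenNo, ShowTime} is a candidate key.
{ScreenNo, TheaterID}⁺ = {City, Price, ScreenNo, ScreeningID, Seat, ShowTime, TheaterID, TicketID}, which is every attribute, so {ScreenNo, TheaterID} is a candidate key.
No proper subset of any of these is a key, and no other minimal superkey exists.

{ScreenNo, Seat}, {ScreenNo, ShowTime}, {ScreenNo, TheaterID}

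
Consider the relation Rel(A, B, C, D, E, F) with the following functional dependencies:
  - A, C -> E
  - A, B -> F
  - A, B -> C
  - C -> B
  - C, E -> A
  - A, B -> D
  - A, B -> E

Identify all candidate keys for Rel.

{A, B} is a candidate key since {A, B}⁺ = {A, B, C, D, E, F} covers every attribute.
{A, C} is a candidate key since {A, C}⁺ = {A, B, C, D, E, F} covers every attribute.
{C, E} is a candidate key since {C, E}⁺ = {A, B, C, D, E, F} covers every attribute.
These are minimal and exhaustive — every other superkey contains one of them.

{A, B}, {A, C}, {C, E}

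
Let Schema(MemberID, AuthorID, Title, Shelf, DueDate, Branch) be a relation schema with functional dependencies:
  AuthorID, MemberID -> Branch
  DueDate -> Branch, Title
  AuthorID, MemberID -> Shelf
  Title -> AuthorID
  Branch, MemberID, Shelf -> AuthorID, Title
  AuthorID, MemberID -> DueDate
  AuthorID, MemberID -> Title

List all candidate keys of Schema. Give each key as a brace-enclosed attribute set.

{MemberID} never appears on the right of any FD, so every key must include it.
{AuthorID, MemberID} is a candidate key since {AuthorID, MemberID}⁺ = {AuthorID, Branch, DueDate, MemberID, Shelf, Title} covers every attribute.
{DueDate, MemberID} is a candidate key since {DueDate, MemberID}⁺ = {AuthorID, Branch, DueDate, MemberID, Shelf, Title} covers every attribute.
{MemberID, Title} is a candidate key since {MemberID, Title}⁺ = {AuthorID, Branch, DueDate, MemberID, Shelf, Title} covers every attribute.
{Branch, MemberID, Shelf} is a candidate key since {Branch, MemberID, Shelf}⁺ = {AuthorID, Branch, DueDate, MemberID, Shelf, Title} covers every attribute.
These are minimal and exhaustive — every other superkey contains one of them.

{AuthorID, MemberID}, {Branch, MemberID, Shelf}, {DueDate, MemberID}, {MemberID, Title}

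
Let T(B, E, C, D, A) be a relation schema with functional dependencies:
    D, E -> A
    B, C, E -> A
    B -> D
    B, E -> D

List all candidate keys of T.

{B, C, E}

{B, C, E} never appear on the right of any FD, so every key must include all of them.
Closure of {B, C, E} is {A, B, C, D, E}, the whole schema; {B, C, E} is a candidate key.
No smaller or unrelated set reaches every attribute, so there are no other keys.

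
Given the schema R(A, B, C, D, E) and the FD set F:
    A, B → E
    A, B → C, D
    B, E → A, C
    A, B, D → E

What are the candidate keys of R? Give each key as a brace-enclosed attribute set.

No FD produces {B}, so it must be in every candidate key.
{A, B} is a candidate key since {A, B}⁺ = {A, B, C, D, E} covers every attribute.
{B, E} is a candidate key since {B, E}⁺ = {A, B, C, D, E} covers every attribute.
Any other superkey properly contains one of these, so there are no further candidate keys.

{A, B}, {B, E}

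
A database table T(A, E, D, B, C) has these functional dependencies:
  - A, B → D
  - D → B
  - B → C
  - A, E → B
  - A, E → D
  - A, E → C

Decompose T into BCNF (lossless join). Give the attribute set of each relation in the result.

{A, B, E}; {A, D}; {B, C}; {B, D}

Candidate key of the original relation: {A, E}.
{A, B, C, D, E}: {A, B} determines {A, B, C, D} here but is not a superkey — split on A, B → C, D, giving {A, B, C, D} and {A, B, E}.
{A, B, C, D}: {D} determines {B, C, D} here but is not a superkey — split on D → B, C, giving {B, C, D} and {A, D}.
{B, C, D}: {B} determines {B, C} here but is not a superkey — split on B → C, giving {B, C} and {B, D}.
{B, C} is in BCNF.
{B, D} is in BCNF.
{A, D} is in BCNF.
{A, B, E} is in BCNF.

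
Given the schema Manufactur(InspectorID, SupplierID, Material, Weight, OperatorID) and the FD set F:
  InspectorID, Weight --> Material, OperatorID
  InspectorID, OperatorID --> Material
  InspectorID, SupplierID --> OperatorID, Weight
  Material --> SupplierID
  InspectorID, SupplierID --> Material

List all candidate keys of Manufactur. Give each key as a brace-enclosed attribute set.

No FD produces {InspectorID}, so it must be in every candidate key.
Closure of {InspectorID, Material} is {InspectorID, Material, OperatorID, SupplierID, Weight}, the whole schema; {InspectorID, Material} is a candidate key.
Closure of {InspectorID, OperatorID} is {InspectorID, Material, OperatorID, SupplierID, Weight}, the whole schema; {InspectorID, OperatorID} is a candidate key.
Closure of {InspectorID, SupplierID} is {InspectorID, Material, OperatorID, SupplierID, Weight}, the whole schema; {InspectorID, SupplierID} is a candidate key.
Closure of {InspectorID, Weight} is {InspectorID, Material, OperatorID, SupplierID, Weight}, the whole schema; {InspectorID, Weight} is a candidate key.
These are minimal and exhaustive — every other superkey contains one of them.

{InspectorID, Material}, {InspectorID, OperatorID}, {InspectorID, SupplierID}, {InspectorID, Weight}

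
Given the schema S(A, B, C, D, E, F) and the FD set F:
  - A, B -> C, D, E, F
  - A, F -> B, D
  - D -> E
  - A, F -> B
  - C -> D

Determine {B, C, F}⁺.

Start with {B, C, F}.
C -> D applies; add {D} → now {B, C, D, F}.
D -> E applies; add {E} → now {B, C, D, E, F}.
No further FD applies.

{B, C, D, E, F}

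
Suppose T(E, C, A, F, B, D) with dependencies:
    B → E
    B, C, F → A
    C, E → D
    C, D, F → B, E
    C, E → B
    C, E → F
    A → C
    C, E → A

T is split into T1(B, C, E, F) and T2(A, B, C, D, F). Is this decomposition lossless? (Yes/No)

Yes

The shared attributes are {B, C, F} and {B, C, F}⁺ = {A, B, C, D, E, F}.
T1 is contained in that closure, so T1 ∩ T2 → T1 holds and the join is lossless.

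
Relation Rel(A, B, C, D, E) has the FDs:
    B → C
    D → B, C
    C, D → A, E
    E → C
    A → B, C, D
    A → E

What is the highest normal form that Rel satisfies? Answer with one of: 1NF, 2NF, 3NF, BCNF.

Candidate keys: {A}, {D}. Prime attributes: {A, D}.
B → C breaks BCNF: {B}⁺ = {B, C}, so {B} is not a superkey.
B → C determines the non-prime attribute {C} from a non-superkey — 3NF is violated.
All keys have size 1, which rules out partial dependencies — 2NF is satisfied.

2NF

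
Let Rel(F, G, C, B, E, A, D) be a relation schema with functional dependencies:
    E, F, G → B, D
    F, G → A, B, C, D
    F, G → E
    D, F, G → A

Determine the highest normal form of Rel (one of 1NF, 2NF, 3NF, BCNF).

BCNF

Candidate key: {F, G}. Prime attributes: {F, G}.
Each dependency's left side is a superkey — BCNF holds.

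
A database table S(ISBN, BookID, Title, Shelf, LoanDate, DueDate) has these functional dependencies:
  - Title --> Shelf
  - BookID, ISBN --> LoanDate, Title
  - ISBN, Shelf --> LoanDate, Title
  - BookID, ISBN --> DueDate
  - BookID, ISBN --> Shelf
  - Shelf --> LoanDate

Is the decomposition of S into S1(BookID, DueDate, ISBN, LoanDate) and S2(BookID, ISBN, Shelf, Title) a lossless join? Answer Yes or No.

Yes

Common attributes: {BookID, ISBN}; their closure is {BookID, DueDate, ISBN, LoanDate, Shelf, Title}.
S1 is contained in that closure, so S1 ∩ S2 --> S1 holds and the join is lossless.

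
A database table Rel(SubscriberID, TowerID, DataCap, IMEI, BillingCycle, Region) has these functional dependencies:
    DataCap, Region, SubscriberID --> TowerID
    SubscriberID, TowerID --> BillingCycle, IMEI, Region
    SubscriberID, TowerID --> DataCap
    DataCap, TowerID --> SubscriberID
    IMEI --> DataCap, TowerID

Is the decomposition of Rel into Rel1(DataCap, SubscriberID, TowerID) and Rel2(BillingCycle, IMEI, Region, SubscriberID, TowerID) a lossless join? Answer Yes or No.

Yes

The shared attributes are {SubscriberID, TowerID} and {SubscriberID, TowerID}⁺ = {BillingCycle, DataCap, IMEI, Region, SubscriberID, TowerID}.
Rel1 is contained in that closure, so Rel1 ∩ Rel2 --> Rel1 holds and the join is lossless.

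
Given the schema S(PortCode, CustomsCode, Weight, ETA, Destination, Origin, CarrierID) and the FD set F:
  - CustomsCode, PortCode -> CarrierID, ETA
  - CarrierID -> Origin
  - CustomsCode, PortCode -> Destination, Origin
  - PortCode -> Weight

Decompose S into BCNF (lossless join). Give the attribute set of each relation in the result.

{CarrierID, CustomsCode, Destination, ETA, PortCode}; {CarrierID, Origin}; {PortCode, Weight}

Candidate key of the original relation: {CustomsCode, PortCode}.
In {CarrierID, CustomsCode, Destination, ETA, Origin, PortCode, Weight}, {CarrierID} is not a superkey ({CarrierID}⁺ restricted to this set is {CarrierID, Origin}), so split on CarrierID -> Origin into {CarrierID, Origin} and {CarrierID, CustomsCode, Destination, ETA, PortCode, Weight}.
{CarrierID, Origin} has no BCNF violation.
In {CarrierID, CustomsCode, Destination, ETA, PortCode, Weight}, {PortCode} is not a superkey ({PortCode}⁺ restricted to this set is {PortCode, Weight}), so split on PortCode -> Weight into {PortCode, Weight} and {CarrierID, CustomsCode, Destination, ETA, PortCode}.
{PortCode, Weight} has no BCNF violation.
{CarrierID, CustomsCode, Destination, ETA, PortCode} has no BCNF violation.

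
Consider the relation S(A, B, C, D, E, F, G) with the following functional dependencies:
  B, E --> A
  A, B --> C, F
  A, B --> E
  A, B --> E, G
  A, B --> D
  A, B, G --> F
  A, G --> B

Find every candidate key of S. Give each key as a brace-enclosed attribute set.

{A, B}, {A, G}, {B, E}

Closure of {A, B} is {A, B, C, D, E, F, G}, the whole schema; {A, B} is a candidate key.
Closure of {A, G} is {A, B, C, D, E, F, G}, the whole schema; {A, G} is a candidate key.
Closure of {B, E} is {A, B, C, D, E, F, G}, the whole schema; {B, E} is a candidate key.
Any other superkey properly contains one of these, so there are no further candidate keys.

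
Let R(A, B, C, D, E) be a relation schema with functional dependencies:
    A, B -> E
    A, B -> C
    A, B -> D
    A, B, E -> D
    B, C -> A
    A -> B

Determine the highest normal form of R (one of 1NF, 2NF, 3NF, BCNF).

Candidate keys: {A}, {B, C}. Prime attributes: {A, B, C}.
The left-hand side of every FD is a superkey, so BCNF is satisfied.

BCNF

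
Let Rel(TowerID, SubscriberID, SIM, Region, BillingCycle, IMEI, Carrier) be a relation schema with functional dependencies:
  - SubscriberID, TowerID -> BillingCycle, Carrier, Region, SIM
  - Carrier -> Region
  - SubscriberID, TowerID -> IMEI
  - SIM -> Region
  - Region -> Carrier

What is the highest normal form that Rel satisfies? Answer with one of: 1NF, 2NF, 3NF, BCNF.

Candidate key: {SubscriberID, TowerID}. Prime attributes: {SubscriberID, TowerID}.
For Carrier -> Region we have {Carrier}⁺ = {Carrier, Region}; {Carrier} is not a superkey, so BCNF fails.
Because {Region} is non-prime and the left side of Carrier -> Region is not a superkey, the relation is not in 3NF.
No proper subset of a key has a non-prime attribute in its closure, so there is no partial dependency; 2NF holds.

2NF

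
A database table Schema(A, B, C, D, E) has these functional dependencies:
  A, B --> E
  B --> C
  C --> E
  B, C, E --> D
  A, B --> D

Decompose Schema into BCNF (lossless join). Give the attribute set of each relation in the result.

Candidate key of the original relation: {A, B}.
{A, B, C, D, E}: {B} determines {B, C, D, E} here but is not a superkey — split on B --> C, D, E, giving {B, C, D, E} and {A, B}.
{B, C, D, E}: {C} determines {C, E} here but is not a superkey — split on C --> E, giving {C, E} and {B, C, D}.
{C, E} is in BCNF.
{B, C, D} is in BCNF.
{A, B} is in BCNF.

{A, B}; {B, C, D}; {C, E}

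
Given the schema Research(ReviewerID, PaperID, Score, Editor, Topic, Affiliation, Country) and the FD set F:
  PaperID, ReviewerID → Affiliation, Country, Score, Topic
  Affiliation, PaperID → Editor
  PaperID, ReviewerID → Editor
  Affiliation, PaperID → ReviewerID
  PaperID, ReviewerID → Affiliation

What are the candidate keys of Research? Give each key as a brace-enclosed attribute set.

No FD produces {PaperID}, so it must be in every candidate key.
{Affiliation, PaperID}⁺ = {Affiliation, Country, Editor, PaperID, ReviewerID, Score, Topic} — all of the relation — so {Affiliation, PaperID} is a candidate key.
{PaperID, ReviewerID}⁺ = {Affiliation, Country, Editor, PaperID, ReviewerID, Score, Topic} — all of the relation — so {PaperID, ReviewerID} is a candidate key.
These are minimal and exhaustive — every other superkey contains one of them.

{Affiliation, PaperID}, {PaperID, ReviewerID}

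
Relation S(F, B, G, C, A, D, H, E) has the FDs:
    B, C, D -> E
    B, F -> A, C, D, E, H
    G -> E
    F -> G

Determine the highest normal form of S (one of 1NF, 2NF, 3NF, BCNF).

Candidate key: {B, F}. Prime attributes: {B, F}.
B, C, D -> E: {B, C, D}⁺ = {B, C, D, E}, which is not all of the attributes, so the left side is not a superkey — BCNF is violated.
Because {E} is non-prime and the left side of B, C, D -> E is not a superkey, the relation is not in 3NF.
Since {F} ⊂ {B, F} and {F}⁺ ⊇ {E, G} with {E, G} non-prime, there is a partial dependency; 2NF fails.

1NF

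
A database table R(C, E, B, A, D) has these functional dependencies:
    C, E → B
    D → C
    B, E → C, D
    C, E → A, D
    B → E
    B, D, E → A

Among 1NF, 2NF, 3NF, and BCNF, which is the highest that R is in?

Candidate keys: {B}, {C, E}, {D, E}. Prime attributes: {B, C, D, E}.
D → C breaks BCNF: {D}⁺ = {C, D}, so {D} is not a superkey.
But every attribute on its right side ({C}) is prime, and the same holds for every other non-superkey FD, so 3NF still holds.

3NF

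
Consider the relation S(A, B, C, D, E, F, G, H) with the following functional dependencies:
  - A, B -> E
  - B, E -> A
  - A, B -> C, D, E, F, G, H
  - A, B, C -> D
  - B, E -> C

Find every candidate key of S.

No FD produces {B}, so it must be in every candidate key.
{A, B}⁺ = {A, B, C, D, E, F, G, H}, which is every attribute, so {A, B} is a candidate key.
{B, E}⁺ = {A, B, C, D, E, F, G, H}, which is every attribute, so {B, E} is a candidate key.
No proper subset of any of these is a key, and no other minimal superkey exists.

{A, B}, {B, E}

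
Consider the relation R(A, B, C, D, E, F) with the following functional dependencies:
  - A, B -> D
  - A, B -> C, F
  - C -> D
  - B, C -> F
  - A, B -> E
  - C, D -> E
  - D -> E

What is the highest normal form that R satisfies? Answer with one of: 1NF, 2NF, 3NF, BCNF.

2NF

Candidate key: {A, B}. Prime attributes: {A, B}.
C -> D: {C}⁺ = {C, D, E}, which is not all of the attributes, so the left side is not a superkey — BCNF is violated.
C -> D has non-prime {D} on the right and a non-superkey on the left, so 3NF fails.
No non-prime attribute depends on a proper subset of any candidate key, so 2NF holds.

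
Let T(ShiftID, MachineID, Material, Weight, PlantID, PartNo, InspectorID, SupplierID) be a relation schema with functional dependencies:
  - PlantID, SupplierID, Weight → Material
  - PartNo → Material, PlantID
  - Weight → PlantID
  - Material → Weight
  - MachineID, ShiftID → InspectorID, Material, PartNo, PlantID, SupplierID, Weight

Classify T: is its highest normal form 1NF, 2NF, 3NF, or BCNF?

Candidate key: {MachineID, ShiftID}. Prime attributes: {MachineID, ShiftID}.
PlantID, SupplierID, Weight → Material breaks BCNF: {PlantID, SupplierID, Weight}⁺ = {Material, PlantID, SupplierID, Weight}, so {PlantID, SupplierID, Weight} is not a superkey.
Because {Material} is non-prime and the left side of PlantID, SupplierID, Weight → Material is not a superkey, the relation is not in 3NF.
Checking every proper subset of each key, none determines a non-prime attribute — 2NF is satisfied.

2NF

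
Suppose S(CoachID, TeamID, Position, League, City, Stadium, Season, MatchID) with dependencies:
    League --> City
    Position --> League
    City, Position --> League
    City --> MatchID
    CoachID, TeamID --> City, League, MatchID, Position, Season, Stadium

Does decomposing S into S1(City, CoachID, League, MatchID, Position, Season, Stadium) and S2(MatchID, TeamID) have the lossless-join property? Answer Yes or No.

S1 ∩ S2 = {MatchID}; its closure under F is {MatchID}.
S1 ⊄ {MatchID} and S2 ⊄ {MatchID}, so the split is lossy.

No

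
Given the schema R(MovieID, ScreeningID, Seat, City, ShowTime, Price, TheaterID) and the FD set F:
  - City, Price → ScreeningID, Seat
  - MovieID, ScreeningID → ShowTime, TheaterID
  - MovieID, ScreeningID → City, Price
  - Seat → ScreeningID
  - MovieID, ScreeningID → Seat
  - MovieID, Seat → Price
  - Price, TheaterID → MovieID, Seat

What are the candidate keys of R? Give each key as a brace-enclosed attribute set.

{City, MovieID, Price}, {MovieID, ScreeningID}, {MovieID, Seat}, {Price, TheaterID}

{MovieID, ScreeningID}⁺ = {City, MovieID, Price, ScreeningID, Seat, ShowTime, TheaterID} — all of the relation — so {MovieID, ScreeningID} is a candidate key.
{MovieID, Seat}⁺ = {City, MovieID, Price, ScreeningID, Seat, ShowTime, TheaterID} — all of the relation — so {MovieID, Seat} is a candidate key.
{Price, TheaterID}⁺ = {City, MovieID, Price, ScreeningID, Seat, ShowTime, TheaterID} — all of the relation — so {Price, TheaterID} is a candidate key.
{City, MovieID, Price}⁺ = {City, MovieID, Price, ScreeningID, Seat, ShowTime, TheaterID} — all of the relation — so {City, MovieID, Price} is a candidate key.
No proper subset of any of these is a key, and no other minimal superkey exists.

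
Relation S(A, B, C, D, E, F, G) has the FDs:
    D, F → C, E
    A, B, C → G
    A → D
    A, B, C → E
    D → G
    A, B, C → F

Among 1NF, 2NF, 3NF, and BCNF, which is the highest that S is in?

1NF

Candidate keys: {A, B, C}, {A, B, F}. Prime attributes: {A, B, C, F}.
D, F → C, E: {D, F}⁺ = {C, D, E, F, G}, which is not all of the attributes, so the left side is not a superkey — BCNF is violated.
D, F → C, E has non-prime {E} on the right and a non-superkey on the left, so 3NF fails.
Since {A} ⊂ {A, B, C} and {A}⁺ ⊇ {D, G} with {D, G} non-prime, there is a partial dependency; 2NF fails.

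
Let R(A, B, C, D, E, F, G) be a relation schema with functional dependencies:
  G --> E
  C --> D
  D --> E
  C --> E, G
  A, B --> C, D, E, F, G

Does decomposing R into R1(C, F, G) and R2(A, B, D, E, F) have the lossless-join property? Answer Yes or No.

No

R1 ∩ R2 = {F}; its closure under F is {F}.
R1 ⊄ {F} and R2 ⊄ {F}, so the split is lossy.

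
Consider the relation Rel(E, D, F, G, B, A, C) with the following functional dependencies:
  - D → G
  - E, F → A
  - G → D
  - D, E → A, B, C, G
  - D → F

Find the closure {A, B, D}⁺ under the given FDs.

{A, B, D, F, G}

Start with {A, B, D}.
D → G applies; add {G} → now {A, B, D, G}.
D → F applies; add {F} → now {A, B, D, F, G}.
No further FD applies.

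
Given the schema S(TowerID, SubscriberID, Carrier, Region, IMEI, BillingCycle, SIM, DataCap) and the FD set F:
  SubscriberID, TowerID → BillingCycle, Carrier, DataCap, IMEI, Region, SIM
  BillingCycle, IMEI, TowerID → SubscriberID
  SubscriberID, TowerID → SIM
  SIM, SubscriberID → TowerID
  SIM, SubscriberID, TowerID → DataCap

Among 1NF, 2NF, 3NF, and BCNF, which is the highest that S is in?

BCNF

Candidate keys: {BillingCycle, IMEI, TowerID}, {SIM, SubscriberID}, {SubscriberID, TowerID}. Prime attributes: {BillingCycle, IMEI, SIM, SubscriberID, TowerID}.
The left-hand side of every FD is a superkey, so BCNF is satisfied.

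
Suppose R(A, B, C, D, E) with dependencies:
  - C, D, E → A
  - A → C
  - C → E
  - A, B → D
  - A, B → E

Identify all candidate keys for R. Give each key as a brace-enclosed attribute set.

{A, B}, {B, C, D}

{B} never appears on the right of any FD, so every key must include it.
{A, B}⁺ = {A, B, C, D, E} — all of the relation — so {A, B} is a candidate key.
{B, C, D}⁺ = {A, B, C, D, E} — all of the relation — so {B, C, D} is a candidate key.
Any other superkey properly contains one of these, so there are no further candidate keys.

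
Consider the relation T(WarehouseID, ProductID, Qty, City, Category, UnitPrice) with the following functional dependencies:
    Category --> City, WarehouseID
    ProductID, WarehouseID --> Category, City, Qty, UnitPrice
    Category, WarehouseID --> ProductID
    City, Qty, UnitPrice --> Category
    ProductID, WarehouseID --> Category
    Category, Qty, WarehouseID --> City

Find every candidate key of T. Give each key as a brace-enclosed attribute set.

{Category} is a candidate key since {Category}⁺ = {Category, City, ProductID, Qty, UnitPrice, WarehouseID} covers every attribute.
{ProductID, WarehouseID} is a candidate key since {ProductID, WarehouseID}⁺ = {Category, City, ProductID, Qty, UnitPrice, WarehouseID} covers every attribute.
{City, Qty, UnitPrice} is a candidate key since {City, Qty, UnitPrice}⁺ = {Category, City, ProductID, Qty, UnitPrice, WarehouseID} covers every attribute.
No proper subset of any of these is a key, and no other minimal superkey exists.

{Category}, {City, Qty, UnitPrice}, {ProductID, WarehouseID}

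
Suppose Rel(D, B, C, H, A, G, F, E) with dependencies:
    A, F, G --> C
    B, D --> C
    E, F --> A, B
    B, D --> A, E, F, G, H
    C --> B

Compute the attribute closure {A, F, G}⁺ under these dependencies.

Start with {A, F, G}.
A, F, G --> C applies; add {C} → now {A, C, F, G}.
C --> B applies; add {B} → now {A, B, C, F, G}.
No further FD applies.

{A, B, C, F, G}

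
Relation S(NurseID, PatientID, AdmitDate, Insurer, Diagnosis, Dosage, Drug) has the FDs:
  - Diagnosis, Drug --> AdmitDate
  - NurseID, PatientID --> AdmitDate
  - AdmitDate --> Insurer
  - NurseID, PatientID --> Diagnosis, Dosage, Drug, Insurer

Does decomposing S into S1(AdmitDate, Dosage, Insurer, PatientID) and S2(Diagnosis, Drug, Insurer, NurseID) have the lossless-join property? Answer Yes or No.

Common attributes: {Insurer}; their closure is {Insurer}.
The closure covers neither S1 nor S2 entirely; the join is not lossless.

No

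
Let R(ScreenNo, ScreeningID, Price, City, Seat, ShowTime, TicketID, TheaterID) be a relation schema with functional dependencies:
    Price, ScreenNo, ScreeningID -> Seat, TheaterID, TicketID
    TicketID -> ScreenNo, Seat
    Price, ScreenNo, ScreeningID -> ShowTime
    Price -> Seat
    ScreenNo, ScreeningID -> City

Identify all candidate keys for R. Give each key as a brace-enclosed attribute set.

{Price, ScreenNo, ScreeningID}, {Price, ScreeningID, TicketID}

{Price, ScreeningID} never appear on the right of any FD, so every key must include all of them.
{Price, ScreenNo, ScreeningID}⁺ = {City, Price, ScreenNo, ScreeningID, Seat, ShowTime, TheaterID, TicketID}, which is every attribute, so {Price, ScreenNo, ScreeningID} is a candidate key.
{Price, ScreeningID, TicketID}⁺ = {City, Price, ScreenNo, ScreeningID, Seat, ShowTime, TheaterID, TicketID}, which is every attribute, so {Price, ScreeningID, TicketID} is a candidate key.
Any other superkey properly contains one of these, so there are no further candidate keys.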